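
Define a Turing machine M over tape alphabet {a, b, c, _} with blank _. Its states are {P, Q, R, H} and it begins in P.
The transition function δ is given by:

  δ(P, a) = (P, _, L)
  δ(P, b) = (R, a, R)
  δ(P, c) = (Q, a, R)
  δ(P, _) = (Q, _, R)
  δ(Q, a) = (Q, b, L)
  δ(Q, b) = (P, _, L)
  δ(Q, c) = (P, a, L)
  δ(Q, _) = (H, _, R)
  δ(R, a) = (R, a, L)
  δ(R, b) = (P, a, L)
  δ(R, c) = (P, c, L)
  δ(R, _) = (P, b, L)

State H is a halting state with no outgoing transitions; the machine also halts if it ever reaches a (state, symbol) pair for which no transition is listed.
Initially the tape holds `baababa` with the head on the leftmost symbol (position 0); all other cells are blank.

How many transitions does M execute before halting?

state=P head=0 tape=__[b]aababa   (P,b)→(R,a,R)
state=R head=1 tape=__a[a]ababa   (R,a)→(R,a,L)
state=R head=0 tape=__[a]aababa   (R,a)→(R,a,L)
state=R head=-1 tape=_[_]aaababa   (R,_)→(P,b,L)
state=P head=-2 tape=[_]baaababa   (P,_)→(Q,_,R)
state=Q head=-1 tape=_[b]aaababa   (Q,b)→(P,_,L)
state=P head=-2 tape=[_]_aaababa   (P,_)→(Q,_,R)
state=Q head=-1 tape=_[_]aaababa   (Q,_)→(H,_,R)
state=H head=0 tape=__[a]aababa
M halts after 8 transitions.

8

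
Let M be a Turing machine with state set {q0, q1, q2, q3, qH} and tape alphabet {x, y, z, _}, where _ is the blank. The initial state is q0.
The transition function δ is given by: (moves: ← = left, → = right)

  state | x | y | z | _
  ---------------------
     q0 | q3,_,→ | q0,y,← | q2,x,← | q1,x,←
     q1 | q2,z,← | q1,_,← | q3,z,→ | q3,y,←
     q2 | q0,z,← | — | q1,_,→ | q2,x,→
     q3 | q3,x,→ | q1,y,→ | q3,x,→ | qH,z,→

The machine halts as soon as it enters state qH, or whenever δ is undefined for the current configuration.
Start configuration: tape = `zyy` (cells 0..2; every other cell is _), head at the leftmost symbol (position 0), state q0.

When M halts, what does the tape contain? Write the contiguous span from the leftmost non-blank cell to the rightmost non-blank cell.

q0 | _[z]yy   read z → write x, move ←, go to q2
q2 | [_]xyy   read _ → write x, move →, go to q2
q2 | x[x]yy   read x → write z, move ←, go to q0
q0 | [x]zyy   read x → write _, move →, go to q3
q3 | _[z]yy   read z → write x, move →, go to q3
q3 | _x[y]y   read y → write y, move →, go to q1
q1 | _xy[y]   read y → write _, move ←, go to q1
q1 | _x[y]_   read y → write _, move ←, go to q1
q1 | _[x]__   read x → write z, move ←, go to q2
q2 | [_]z__   read _ → write x, move →, go to q2
q2 | x[z]__   read z → write _, move →, go to q1
q1 | x_[_]_   read _ → write y, move ←, go to q3
q3 | x[_]y_   read _ → write z, move →, go to qH
qH | xz[y]_
The non-blank tape span at halt is xzy.

xzy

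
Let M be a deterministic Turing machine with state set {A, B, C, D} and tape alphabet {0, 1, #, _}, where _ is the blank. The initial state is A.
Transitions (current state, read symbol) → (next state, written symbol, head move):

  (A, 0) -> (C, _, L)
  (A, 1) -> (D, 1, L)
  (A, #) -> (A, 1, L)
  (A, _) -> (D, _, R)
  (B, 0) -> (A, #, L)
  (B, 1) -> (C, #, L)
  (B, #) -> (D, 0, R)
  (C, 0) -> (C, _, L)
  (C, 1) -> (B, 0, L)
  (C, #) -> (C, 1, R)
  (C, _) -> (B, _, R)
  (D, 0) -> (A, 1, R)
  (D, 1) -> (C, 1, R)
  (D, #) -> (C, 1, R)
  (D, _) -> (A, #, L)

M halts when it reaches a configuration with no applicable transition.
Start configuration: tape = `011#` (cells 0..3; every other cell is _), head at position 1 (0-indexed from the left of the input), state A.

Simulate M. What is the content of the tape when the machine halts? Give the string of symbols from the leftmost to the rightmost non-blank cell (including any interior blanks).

#0#

A | _0[1]1#   read 1 → write 1, move L, go to D
D | _[0]11#   read 0 → write 1, move R, go to A
A | _1[1]1#   read 1 → write 1, move L, go to D
D | _[1]11#   read 1 → write 1, move R, go to C
C | _1[1]1#   read 1 → write 0, move L, go to B
B | _[1]01#   read 1 → write #, move L, go to C
C | [_]#01#   read _ → write _, move R, go to B
B | _[#]01#   read # → write 0, move R, go to D
D | _0[0]1#   read 0 → write 1, move R, go to A
A | _01[1]#   read 1 → write 1, move L, go to D
D | _0[1]1#   read 1 → write 1, move R, go to C
C | _01[1]#   read 1 → write 0, move L, go to B
B | _0[1]0#   read 1 → write #, move L, go to C
C | _[0]#0#   read 0 → write _, move L, go to C
C | [_]_#0#   read _ → write _, move R, go to B
B | _[_]#0#
The non-blank tape span at halt is #0#.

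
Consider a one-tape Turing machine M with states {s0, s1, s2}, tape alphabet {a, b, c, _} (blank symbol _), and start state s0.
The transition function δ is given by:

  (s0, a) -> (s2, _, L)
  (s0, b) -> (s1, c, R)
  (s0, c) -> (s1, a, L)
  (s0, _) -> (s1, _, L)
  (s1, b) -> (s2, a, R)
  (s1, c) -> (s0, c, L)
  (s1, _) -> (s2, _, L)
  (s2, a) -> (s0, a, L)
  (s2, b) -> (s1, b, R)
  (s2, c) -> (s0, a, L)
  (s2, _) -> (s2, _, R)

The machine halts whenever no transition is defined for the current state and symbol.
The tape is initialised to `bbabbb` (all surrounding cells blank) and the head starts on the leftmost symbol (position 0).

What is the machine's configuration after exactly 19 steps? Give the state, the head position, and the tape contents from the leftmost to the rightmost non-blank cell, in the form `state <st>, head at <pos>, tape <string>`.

state=s0 head=0 tape=___[b]babbb   (s0,b)→(s1,c,R)
state=s1 head=1 tape=___c[b]abbb   (s1,b)→(s2,a,R)
state=s2 head=2 tape=___ca[a]bbb   (s2,a)→(s0,a,L)
state=s0 head=1 tape=___c[a]abbb   (s0,a)→(s2,_,L)
state=s2 head=0 tape=___[c]_abbb   (s2,c)→(s0,a,L)
state=s0 head=-1 tape=__[_]a_abbb   (s0,_)→(s1,_,L)
state=s1 head=-2 tape=_[_]_a_abbb   (s1,_)→(s2,_,L)
state=s2 head=-3 tape=[_]__a_abbb   (s2,_)→(s2,_,R)
state=s2 head=-2 tape=_[_]_a_abbb   (s2,_)→(s2,_,R)
state=s2 head=-1 tape=__[_]a_abbb   (s2,_)→(s2,_,R)
state=s2 head=0 tape=___[a]_abbb   (s2,a)→(s0,a,L)
state=s0 head=-1 tape=__[_]a_abbb   (s0,_)→(s1,_,L)
state=s1 head=-2 tape=_[_]_a_abbb   (s1,_)→(s2,_,L)
state=s2 head=-3 tape=[_]__a_abbb   (s2,_)→(s2,_,R)
state=s2 head=-2 tape=_[_]_a_abbb   (s2,_)→(s2,_,R)
state=s2 head=-1 tape=__[_]a_abbb   (s2,_)→(s2,_,R)
state=s2 head=0 tape=___[a]_abbb   (s2,a)→(s0,a,L)
state=s0 head=-1 tape=__[_]a_abbb   (s0,_)→(s1,_,L)
state=s1 head=-2 tape=_[_]_a_abbb   (s1,_)→(s2,_,L)
state=s2 head=-3 tape=[_]__a_abbb
After 19 steps: state s2, head at -3, tape a_abbb.

state s2, head at -3, tape a_abbb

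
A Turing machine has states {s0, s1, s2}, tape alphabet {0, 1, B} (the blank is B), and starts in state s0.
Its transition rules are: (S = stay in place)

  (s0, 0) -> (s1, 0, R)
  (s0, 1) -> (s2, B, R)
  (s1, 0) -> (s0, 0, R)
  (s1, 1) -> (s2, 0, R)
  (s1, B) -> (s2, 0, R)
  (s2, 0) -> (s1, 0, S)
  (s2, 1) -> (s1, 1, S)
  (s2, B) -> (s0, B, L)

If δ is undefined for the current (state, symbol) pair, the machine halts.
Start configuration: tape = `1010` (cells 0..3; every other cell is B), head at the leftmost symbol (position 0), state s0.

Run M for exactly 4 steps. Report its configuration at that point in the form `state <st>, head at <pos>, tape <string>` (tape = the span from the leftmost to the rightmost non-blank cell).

state=s0 head=0 tape=[1]010   (s0,1)→(s2,B,R)
state=s2 head=1 tape=B[0]10   (s2,0)→(s1,0,S)
state=s1 head=1 tape=B[0]10   (s1,0)→(s0,0,R)
state=s0 head=2 tape=B0[1]0   (s0,1)→(s2,B,R)
state=s2 head=3 tape=B0B[0]
After 4 steps: state s2, head at 3, tape 0B0.

state s2, head at 3, tape 0B0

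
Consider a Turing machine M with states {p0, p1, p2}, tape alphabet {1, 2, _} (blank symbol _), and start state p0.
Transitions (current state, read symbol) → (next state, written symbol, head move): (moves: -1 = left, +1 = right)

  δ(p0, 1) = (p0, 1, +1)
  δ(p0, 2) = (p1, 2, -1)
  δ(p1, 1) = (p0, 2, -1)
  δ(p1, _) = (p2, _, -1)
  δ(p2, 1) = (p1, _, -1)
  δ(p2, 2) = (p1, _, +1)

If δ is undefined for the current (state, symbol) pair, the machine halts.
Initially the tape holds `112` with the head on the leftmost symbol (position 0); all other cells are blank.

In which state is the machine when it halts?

p0

p0 | _[1]12   read 1 → write 1, move +1, go to p0
p0 | _1[1]2   read 1 → write 1, move +1, go to p0
p0 | _11[2]   read 2 → write 2, move -1, go to p1
p1 | _1[1]2   read 1 → write 2, move -1, go to p0
p0 | _[1]22   read 1 → write 1, move +1, go to p0
p0 | _1[2]2   read 2 → write 2, move -1, go to p1
p1 | _[1]22   read 1 → write 2, move -1, go to p0
p0 | [_]222
No transition is defined for (p0, _); M halts in state p0.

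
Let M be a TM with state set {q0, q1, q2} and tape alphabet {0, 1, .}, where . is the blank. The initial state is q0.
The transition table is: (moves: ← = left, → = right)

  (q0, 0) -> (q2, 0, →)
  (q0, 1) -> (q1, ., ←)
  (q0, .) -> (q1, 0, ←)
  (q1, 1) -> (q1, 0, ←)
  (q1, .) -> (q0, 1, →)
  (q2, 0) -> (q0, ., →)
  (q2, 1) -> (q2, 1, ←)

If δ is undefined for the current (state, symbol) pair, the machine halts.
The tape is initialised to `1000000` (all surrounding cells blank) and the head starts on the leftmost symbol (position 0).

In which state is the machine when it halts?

q2

state=q0 head=0 tape=..[1]000000..   (q0,1)→(q1,.,←)
state=q1 head=-1 tape=.[.].000000..   (q1,.)→(q0,1,→)
state=q0 head=0 tape=.1[.]000000..   (q0,.)→(q1,0,←)
state=q1 head=-1 tape=.[1]0000000..   (q1,1)→(q1,0,←)
state=q1 head=-2 tape=[.]00000000..   (q1,.)→(q0,1,→)
state=q0 head=-1 tape=1[0]0000000..   (q0,0)→(q2,0,→)
state=q2 head=0 tape=10[0]000000..   (q2,0)→(q0,.,→)
state=q0 head=1 tape=10.[0]00000..   (q0,0)→(q2,0,→)
state=q2 head=2 tape=10.0[0]0000..   (q2,0)→(q0,.,→)
state=q0 head=3 tape=10.0.[0]000..   (q0,0)→(q2,0,→)
state=q2 head=4 tape=10.0.0[0]00..   (q2,0)→(q0,.,→)
state=q0 head=5 tape=10.0.0.[0]0..   (q0,0)→(q2,0,→)
state=q2 head=6 tape=10.0.0.0[0]..   (q2,0)→(q0,.,→)
state=q0 head=7 tape=10.0.0.0.[.].   (q0,.)→(q1,0,←)
state=q1 head=6 tape=10.0.0.0[.]0.   (q1,.)→(q0,1,→)
state=q0 head=7 tape=10.0.0.01[0].   (q0,0)→(q2,0,→)
state=q2 head=8 tape=10.0.0.010[.]
No transition is defined for (q2, .); M halts in state q2.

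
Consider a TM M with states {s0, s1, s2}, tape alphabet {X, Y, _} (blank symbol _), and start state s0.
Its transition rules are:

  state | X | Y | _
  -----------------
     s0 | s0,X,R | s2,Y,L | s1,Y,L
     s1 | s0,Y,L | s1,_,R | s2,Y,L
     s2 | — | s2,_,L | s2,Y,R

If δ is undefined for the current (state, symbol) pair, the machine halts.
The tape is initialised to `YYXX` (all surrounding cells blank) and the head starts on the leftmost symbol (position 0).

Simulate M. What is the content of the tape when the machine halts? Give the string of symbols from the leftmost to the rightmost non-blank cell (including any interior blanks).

YYYYYXX

state=s0 head=0 tape=___[Y]YXX   (s0,Y)→(s2,Y,L)
state=s2 head=-1 tape=__[_]YYXX   (s2,_)→(s2,Y,R)
state=s2 head=0 tape=__Y[Y]YXX   (s2,Y)→(s2,_,L)
state=s2 head=-1 tape=__[Y]_YXX   (s2,Y)→(s2,_,L)
state=s2 head=-2 tape=_[_]__YXX   (s2,_)→(s2,Y,R)
state=s2 head=-1 tape=_Y[_]_YXX   (s2,_)→(s2,Y,R)
state=s2 head=0 tape=_YY[_]YXX   (s2,_)→(s2,Y,R)
state=s2 head=1 tape=_YYY[Y]XX   (s2,Y)→(s2,_,L)
state=s2 head=0 tape=_YY[Y]_XX   (s2,Y)→(s2,_,L)
state=s2 head=-1 tape=_Y[Y]__XX   (s2,Y)→(s2,_,L)
state=s2 head=-2 tape=_[Y]___XX   (s2,Y)→(s2,_,L)
state=s2 head=-3 tape=[_]____XX   (s2,_)→(s2,Y,R)
state=s2 head=-2 tape=Y[_]___XX   (s2,_)→(s2,Y,R)
state=s2 head=-1 tape=YY[_]__XX   (s2,_)→(s2,Y,R)
state=s2 head=0 tape=YYY[_]_XX   (s2,_)→(s2,Y,R)
state=s2 head=1 tape=YYYY[_]XX   (s2,_)→(s2,Y,R)
state=s2 head=2 tape=YYYYY[X]X
The non-blank tape span at halt is YYYYYXX.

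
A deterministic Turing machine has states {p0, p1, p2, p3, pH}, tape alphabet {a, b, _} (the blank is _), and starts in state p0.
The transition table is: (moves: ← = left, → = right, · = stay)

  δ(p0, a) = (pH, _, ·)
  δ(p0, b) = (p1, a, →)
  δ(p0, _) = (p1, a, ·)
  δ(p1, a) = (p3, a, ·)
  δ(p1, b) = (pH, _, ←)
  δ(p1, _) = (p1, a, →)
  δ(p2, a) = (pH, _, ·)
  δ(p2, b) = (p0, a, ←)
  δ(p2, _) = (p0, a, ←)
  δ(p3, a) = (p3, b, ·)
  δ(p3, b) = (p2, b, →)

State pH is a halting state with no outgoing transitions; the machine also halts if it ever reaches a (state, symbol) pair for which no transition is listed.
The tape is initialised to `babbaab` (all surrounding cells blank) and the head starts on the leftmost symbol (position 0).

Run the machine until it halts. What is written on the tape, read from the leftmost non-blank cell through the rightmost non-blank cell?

aaab_ab

p0 | [b]abbaab   read b → write a, move →, go to p1
p1 | a[a]bbaab   read a → write a, move ·, go to p3
p3 | a[a]bbaab   read a → write b, move ·, go to p3
p3 | a[b]bbaab   read b → write b, move →, go to p2
p2 | ab[b]baab   read b → write a, move ←, go to p0
p0 | a[b]abaab   read b → write a, move →, go to p1
p1 | aa[a]baab   read a → write a, move ·, go to p3
p3 | aa[a]baab   read a → write b, move ·, go to p3
p3 | aa[b]baab   read b → write b, move →, go to p2
p2 | aab[b]aab   read b → write a, move ←, go to p0
p0 | aa[b]aaab   read b → write a, move →, go to p1
p1 | aaa[a]aab   read a → write a, move ·, go to p3
p3 | aaa[a]aab   read a → write b, move ·, go to p3
p3 | aaa[b]aab   read b → write b, move →, go to p2
p2 | aaab[a]ab   read a → write _, move ·, go to pH
pH | aaab[_]ab
The non-blank tape span at halt is aaab_ab.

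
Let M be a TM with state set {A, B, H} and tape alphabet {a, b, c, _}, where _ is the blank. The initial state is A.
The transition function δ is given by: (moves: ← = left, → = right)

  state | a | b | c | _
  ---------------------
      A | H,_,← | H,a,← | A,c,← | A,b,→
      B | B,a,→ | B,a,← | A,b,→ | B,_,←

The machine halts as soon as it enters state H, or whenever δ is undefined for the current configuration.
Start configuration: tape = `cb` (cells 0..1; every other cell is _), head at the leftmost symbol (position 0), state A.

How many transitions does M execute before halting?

4

state=A head=0 tape=__[c]b   (A,c)→(A,c,←)
state=A head=-1 tape=_[_]cb   (A,_)→(A,b,→)
state=A head=0 tape=_b[c]b   (A,c)→(A,c,←)
state=A head=-1 tape=_[b]cb   (A,b)→(H,a,←)
state=H head=-2 tape=[_]acb
M halts after 4 transitions.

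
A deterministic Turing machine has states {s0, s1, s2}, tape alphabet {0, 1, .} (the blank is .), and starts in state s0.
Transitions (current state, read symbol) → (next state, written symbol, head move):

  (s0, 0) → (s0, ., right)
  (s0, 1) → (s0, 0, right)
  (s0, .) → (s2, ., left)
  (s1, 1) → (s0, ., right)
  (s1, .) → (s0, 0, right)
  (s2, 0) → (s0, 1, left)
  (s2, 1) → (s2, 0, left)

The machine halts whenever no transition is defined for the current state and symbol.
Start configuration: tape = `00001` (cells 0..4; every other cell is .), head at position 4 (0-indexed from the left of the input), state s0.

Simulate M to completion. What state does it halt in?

s2

s0 | ..0000[1].   read 1 → write 0, move right, go to s0
s0 | ..00000[.]   read . → write ., move left, go to s2
s2 | ..0000[0].   read 0 → write 1, move left, go to s0
s0 | ..000[0]1.   read 0 → write ., move right, go to s0
s0 | ..000.[1].   read 1 → write 0, move right, go to s0
s0 | ..000.0[.]   read . → write ., move left, go to s2
s2 | ..000.[0].   read 0 → write 1, move left, go to s0
s0 | ..000[.]1.   read . → write ., move left, go to s2
s2 | ..00[0].1.   read 0 → write 1, move left, go to s0
s0 | ..0[0]1.1.   read 0 → write ., move right, go to s0
s0 | ..0.[1].1.   read 1 → write 0, move right, go to s0
s0 | ..0.0[.]1.   read . → write ., move left, go to s2
s2 | ..0.[0].1.   read 0 → write 1, move left, go to s0
s0 | ..0[.]1.1.   read . → write ., move left, go to s2
s2 | ..[0].1.1.   read 0 → write 1, move left, go to s0
s0 | .[.]1.1.1.   read . → write ., move left, go to s2
s2 | [.].1.1.1.
No transition is defined for (s2, .); M halts in state s2.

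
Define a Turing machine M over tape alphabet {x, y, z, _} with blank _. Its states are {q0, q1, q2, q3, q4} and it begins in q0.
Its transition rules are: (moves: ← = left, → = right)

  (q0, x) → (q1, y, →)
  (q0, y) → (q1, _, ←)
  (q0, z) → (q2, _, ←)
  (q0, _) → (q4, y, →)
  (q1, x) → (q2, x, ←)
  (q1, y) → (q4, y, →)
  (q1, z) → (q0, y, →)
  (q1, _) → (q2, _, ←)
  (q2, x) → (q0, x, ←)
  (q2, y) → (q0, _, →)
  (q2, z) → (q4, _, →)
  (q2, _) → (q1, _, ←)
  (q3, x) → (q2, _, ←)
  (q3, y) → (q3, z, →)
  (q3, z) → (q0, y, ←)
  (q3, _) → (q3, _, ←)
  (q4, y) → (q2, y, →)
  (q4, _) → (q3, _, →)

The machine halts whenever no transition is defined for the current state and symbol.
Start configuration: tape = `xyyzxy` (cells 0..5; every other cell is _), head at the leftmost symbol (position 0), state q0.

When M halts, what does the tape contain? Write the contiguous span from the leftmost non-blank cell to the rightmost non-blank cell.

yyy_xy

q0 | [x]yyzxy   read x → write y, move →, go to q1
q1 | y[y]yzxy   read y → write y, move →, go to q4
q4 | yy[y]zxy   read y → write y, move →, go to q2
q2 | yyy[z]xy   read z → write _, move →, go to q4
q4 | yyy_[x]y
The non-blank tape span at halt is yyy_xy.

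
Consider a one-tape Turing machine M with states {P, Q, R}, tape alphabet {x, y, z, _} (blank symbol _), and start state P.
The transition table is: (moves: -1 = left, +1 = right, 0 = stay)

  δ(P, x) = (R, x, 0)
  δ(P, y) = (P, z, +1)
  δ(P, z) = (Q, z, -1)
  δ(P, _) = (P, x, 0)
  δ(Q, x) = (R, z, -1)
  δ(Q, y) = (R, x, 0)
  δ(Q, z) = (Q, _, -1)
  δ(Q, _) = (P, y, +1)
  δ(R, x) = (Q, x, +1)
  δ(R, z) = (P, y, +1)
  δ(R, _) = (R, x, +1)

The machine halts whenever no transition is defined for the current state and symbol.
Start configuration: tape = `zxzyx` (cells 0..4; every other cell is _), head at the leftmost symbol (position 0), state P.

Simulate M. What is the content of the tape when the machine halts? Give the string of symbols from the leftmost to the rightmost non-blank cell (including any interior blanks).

state=P head=0 tape=__[z]xzyx   (P,z)→(Q,z,-1)
state=Q head=-1 tape=_[_]zxzyx   (Q,_)→(P,y,+1)
state=P head=0 tape=_y[z]xzyx   (P,z)→(Q,z,-1)
state=Q head=-1 tape=_[y]zxzyx   (Q,y)→(R,x,0)
state=R head=-1 tape=_[x]zxzyx   (R,x)→(Q,x,+1)
state=Q head=0 tape=_x[z]xzyx   (Q,z)→(Q,_,-1)
state=Q head=-1 tape=_[x]_xzyx   (Q,x)→(R,z,-1)
state=R head=-2 tape=[_]z_xzyx   (R,_)→(R,x,+1)
state=R head=-1 tape=x[z]_xzyx   (R,z)→(P,y,+1)
state=P head=0 tape=xy[_]xzyx   (P,_)→(P,x,0)
state=P head=0 tape=xy[x]xzyx   (P,x)→(R,x,0)
state=R head=0 tape=xy[x]xzyx   (R,x)→(Q,x,+1)
state=Q head=1 tape=xyx[x]zyx   (Q,x)→(R,z,-1)
state=R head=0 tape=xy[x]zzyx   (R,x)→(Q,x,+1)
state=Q head=1 tape=xyx[z]zyx   (Q,z)→(Q,_,-1)
state=Q head=0 tape=xy[x]_zyx   (Q,x)→(R,z,-1)
state=R head=-1 tape=x[y]z_zyx
The non-blank tape span at halt is xyz_zyx.

xyz_zyx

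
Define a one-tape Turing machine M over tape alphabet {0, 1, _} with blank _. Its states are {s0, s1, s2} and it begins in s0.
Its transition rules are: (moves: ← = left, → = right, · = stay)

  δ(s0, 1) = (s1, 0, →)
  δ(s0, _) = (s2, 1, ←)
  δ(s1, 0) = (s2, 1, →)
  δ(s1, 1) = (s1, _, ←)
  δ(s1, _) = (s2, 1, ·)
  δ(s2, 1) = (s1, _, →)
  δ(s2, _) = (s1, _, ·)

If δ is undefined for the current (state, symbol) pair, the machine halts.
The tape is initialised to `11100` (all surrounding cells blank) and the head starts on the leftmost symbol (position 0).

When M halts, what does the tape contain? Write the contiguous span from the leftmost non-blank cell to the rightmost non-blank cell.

s0 | [1]1100   read 1 → write 0, move →, go to s1
s1 | 0[1]100   read 1 → write _, move ←, go to s1
s1 | [0]_100   read 0 → write 1, move →, go to s2
s2 | 1[_]100   read _ → write _, move ·, go to s1
s1 | 1[_]100   read _ → write 1, move ·, go to s2
s2 | 1[1]100   read 1 → write _, move →, go to s1
s1 | 1_[1]00   read 1 → write _, move ←, go to s1
s1 | 1[_]_00   read _ → write 1, move ·, go to s2
s2 | 1[1]_00   read 1 → write _, move →, go to s1
s1 | 1_[_]00   read _ → write 1, move ·, go to s2
s2 | 1_[1]00   read 1 → write _, move →, go to s1
s1 | 1__[0]0   read 0 → write 1, move →, go to s2
s2 | 1__1[0]
The non-blank tape span at halt is 1__10.

1__10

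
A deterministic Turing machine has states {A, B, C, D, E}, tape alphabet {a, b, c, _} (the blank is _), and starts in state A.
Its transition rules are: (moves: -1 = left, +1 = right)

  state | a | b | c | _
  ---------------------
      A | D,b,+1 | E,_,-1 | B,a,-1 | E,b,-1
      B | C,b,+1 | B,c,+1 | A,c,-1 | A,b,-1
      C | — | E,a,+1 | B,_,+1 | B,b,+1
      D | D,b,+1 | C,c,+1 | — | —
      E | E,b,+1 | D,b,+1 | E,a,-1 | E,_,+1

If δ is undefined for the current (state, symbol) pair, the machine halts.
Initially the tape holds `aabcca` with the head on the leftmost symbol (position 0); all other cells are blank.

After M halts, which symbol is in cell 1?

A | [a]abcca__   read a → write b, move +1, go to D
D | b[a]bcca__   read a → write b, move +1, go to D
D | bb[b]cca__   read b → write c, move +1, go to C
C | bbc[c]ca__   read c → write _, move +1, go to B
B | bbc_[c]a__   read c → write c, move -1, go to A
A | bbc[_]ca__   read _ → write b, move -1, go to E
E | bb[c]bca__   read c → write a, move -1, go to E
E | b[b]abca__   read b → write b, move +1, go to D
D | bb[a]bca__   read a → write b, move +1, go to D
D | bbb[b]ca__   read b → write c, move +1, go to C
C | bbbc[c]a__   read c → write _, move +1, go to B
B | bbbc_[a]__   read a → write b, move +1, go to C
C | bbbc_b[_]_   read _ → write b, move +1, go to B
B | bbbc_bb[_]   read _ → write b, move -1, go to A
A | bbbc_b[b]b   read b → write _, move -1, go to E
E | bbbc_[b]_b   read b → write b, move +1, go to D
D | bbbc_b[_]b
Cell 1 holds b when M halts.

b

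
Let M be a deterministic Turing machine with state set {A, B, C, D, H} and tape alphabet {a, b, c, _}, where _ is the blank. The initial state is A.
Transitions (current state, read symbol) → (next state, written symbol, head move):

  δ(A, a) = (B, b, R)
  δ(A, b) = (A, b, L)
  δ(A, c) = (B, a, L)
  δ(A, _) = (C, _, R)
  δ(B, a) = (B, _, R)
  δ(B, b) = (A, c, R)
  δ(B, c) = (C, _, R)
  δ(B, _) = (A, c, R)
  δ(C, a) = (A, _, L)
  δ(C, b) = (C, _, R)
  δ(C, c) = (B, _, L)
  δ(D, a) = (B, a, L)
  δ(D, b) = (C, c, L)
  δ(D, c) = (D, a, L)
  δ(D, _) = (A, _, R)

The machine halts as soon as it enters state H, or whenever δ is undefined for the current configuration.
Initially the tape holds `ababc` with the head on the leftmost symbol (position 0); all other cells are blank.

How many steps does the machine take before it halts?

8

state=A head=0 tape=[a]babc   (A,a)→(B,b,R)
state=B head=1 tape=b[b]abc   (B,b)→(A,c,R)
state=A head=2 tape=bc[a]bc   (A,a)→(B,b,R)
state=B head=3 tape=bcb[b]c   (B,b)→(A,c,R)
state=A head=4 tape=bcbc[c]   (A,c)→(B,a,L)
state=B head=3 tape=bcb[c]a   (B,c)→(C,_,R)
state=C head=4 tape=bcb_[a]   (C,a)→(A,_,L)
state=A head=3 tape=bcb[_]_   (A,_)→(C,_,R)
state=C head=4 tape=bcb_[_]
M halts after 8 transitions.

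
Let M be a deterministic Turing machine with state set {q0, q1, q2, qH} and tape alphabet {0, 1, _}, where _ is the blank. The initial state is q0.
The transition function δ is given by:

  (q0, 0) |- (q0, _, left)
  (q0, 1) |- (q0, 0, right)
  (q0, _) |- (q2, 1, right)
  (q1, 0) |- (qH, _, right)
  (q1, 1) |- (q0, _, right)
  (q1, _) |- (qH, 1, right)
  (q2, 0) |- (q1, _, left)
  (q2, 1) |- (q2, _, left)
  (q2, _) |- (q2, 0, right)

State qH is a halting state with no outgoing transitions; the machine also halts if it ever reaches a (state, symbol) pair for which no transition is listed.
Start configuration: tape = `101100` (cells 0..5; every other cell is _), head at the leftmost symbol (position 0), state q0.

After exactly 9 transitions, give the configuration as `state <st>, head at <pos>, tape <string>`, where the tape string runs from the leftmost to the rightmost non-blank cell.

state qH, head at 1, tape 1___100

q0 | _[1]01100   read 1 → write 0, move right, go to q0
q0 | _0[0]1100   read 0 → write _, move left, go to q0
q0 | _[0]_1100   read 0 → write _, move left, go to q0
q0 | [_]__1100   read _ → write 1, move right, go to q2
q2 | 1[_]_1100   read _ → write 0, move right, go to q2
q2 | 10[_]1100   read _ → write 0, move right, go to q2
q2 | 100[1]100   read 1 → write _, move left, go to q2
q2 | 10[0]_100   read 0 → write _, move left, go to q1
q1 | 1[0]__100   read 0 → write _, move right, go to qH
qH | 1_[_]_100
After 9 steps: state qH, head at 1, tape 1___100.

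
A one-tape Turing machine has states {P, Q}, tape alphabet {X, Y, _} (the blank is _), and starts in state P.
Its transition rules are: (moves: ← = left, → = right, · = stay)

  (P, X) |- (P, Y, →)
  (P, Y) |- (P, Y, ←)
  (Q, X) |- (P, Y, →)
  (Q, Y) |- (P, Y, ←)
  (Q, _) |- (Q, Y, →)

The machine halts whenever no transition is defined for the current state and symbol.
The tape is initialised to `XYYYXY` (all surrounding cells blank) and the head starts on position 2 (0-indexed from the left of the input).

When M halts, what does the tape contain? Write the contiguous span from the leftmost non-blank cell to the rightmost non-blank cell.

YYYYXY

P | _XY[Y]YXY   read Y → write Y, move ←, go to P
P | _X[Y]YYXY   read Y → write Y, move ←, go to P
P | _[X]YYYXY   read X → write Y, move →, go to P
P | _Y[Y]YYXY   read Y → write Y, move ←, go to P
P | _[Y]YYYXY   read Y → write Y, move ←, go to P
P | [_]YYYYXY
The non-blank tape span at halt is YYYYXY.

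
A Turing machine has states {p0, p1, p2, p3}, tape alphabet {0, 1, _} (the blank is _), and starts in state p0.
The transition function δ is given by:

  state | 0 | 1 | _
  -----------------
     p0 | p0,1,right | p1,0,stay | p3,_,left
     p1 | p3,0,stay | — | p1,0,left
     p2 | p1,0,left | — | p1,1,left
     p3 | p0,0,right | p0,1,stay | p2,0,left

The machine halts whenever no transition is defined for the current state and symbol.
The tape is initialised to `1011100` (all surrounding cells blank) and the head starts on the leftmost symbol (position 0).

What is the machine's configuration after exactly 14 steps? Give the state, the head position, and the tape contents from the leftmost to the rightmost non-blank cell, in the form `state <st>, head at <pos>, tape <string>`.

p0 | [1]011100   read 1 → write 0, move stay, go to p1
p1 | [0]011100   read 0 → write 0, move stay, go to p3
p3 | [0]011100   read 0 → write 0, move right, go to p0
p0 | 0[0]11100   read 0 → write 1, move right, go to p0
p0 | 01[1]1100   read 1 → write 0, move stay, go to p1
p1 | 01[0]1100   read 0 → write 0, move stay, go to p3
p3 | 01[0]1100   read 0 → write 0, move right, go to p0
p0 | 010[1]100   read 1 → write 0, move stay, go to p1
p1 | 010[0]100   read 0 → write 0, move stay, go to p3
p3 | 010[0]100   read 0 → write 0, move right, go to p0
p0 | 0100[1]00   read 1 → write 0, move stay, go to p1
p1 | 0100[0]00   read 0 → write 0, move stay, go to p3
p3 | 0100[0]00   read 0 → write 0, move right, go to p0
p0 | 01000[0]0   read 0 → write 1, move right, go to p0
p0 | 010001[0]
After 14 steps: state p0, head at 6, tape 0100010.

state p0, head at 6, tape 0100010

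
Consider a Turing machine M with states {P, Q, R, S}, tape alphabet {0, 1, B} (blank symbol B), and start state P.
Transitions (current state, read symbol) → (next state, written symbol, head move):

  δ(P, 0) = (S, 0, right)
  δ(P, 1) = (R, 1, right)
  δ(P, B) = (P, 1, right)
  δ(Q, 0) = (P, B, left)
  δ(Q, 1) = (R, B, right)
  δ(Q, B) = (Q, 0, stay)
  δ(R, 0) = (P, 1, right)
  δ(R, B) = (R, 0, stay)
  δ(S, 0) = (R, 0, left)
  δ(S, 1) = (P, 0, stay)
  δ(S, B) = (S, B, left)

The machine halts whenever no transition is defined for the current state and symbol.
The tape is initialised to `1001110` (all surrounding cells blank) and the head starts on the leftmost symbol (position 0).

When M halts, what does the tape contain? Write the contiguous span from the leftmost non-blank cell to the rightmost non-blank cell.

state=P head=0 tape=[1]001110B   (P,1)→(R,1,right)
state=R head=1 tape=1[0]01110B   (R,0)→(P,1,right)
state=P head=2 tape=11[0]1110B   (P,0)→(S,0,right)
state=S head=3 tape=110[1]110B   (S,1)→(P,0,stay)
state=P head=3 tape=110[0]110B   (P,0)→(S,0,right)
state=S head=4 tape=1100[1]10B   (S,1)→(P,0,stay)
state=P head=4 tape=1100[0]10B   (P,0)→(S,0,right)
state=S head=5 tape=11000[1]0B   (S,1)→(P,0,stay)
state=P head=5 tape=11000[0]0B   (P,0)→(S,0,right)
state=S head=6 tape=110000[0]B   (S,0)→(R,0,left)
state=R head=5 tape=11000[0]0B   (R,0)→(P,1,right)
state=P head=6 tape=110001[0]B   (P,0)→(S,0,right)
state=S head=7 tape=1100010[B]   (S,B)→(S,B,left)
state=S head=6 tape=110001[0]B   (S,0)→(R,0,left)
state=R head=5 tape=11000[1]0B
The non-blank tape span at halt is 1100010.

1100010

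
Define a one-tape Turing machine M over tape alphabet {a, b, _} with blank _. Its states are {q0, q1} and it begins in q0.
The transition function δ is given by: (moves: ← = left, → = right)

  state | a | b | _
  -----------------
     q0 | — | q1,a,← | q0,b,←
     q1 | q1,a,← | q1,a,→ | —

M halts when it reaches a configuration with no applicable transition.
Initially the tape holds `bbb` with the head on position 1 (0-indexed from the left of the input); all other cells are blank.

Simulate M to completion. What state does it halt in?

q1

q0 | _b[b]b   read b → write a, move ←, go to q1
q1 | _[b]ab   read b → write a, move →, go to q1
q1 | _a[a]b   read a → write a, move ←, go to q1
q1 | _[a]ab   read a → write a, move ←, go to q1
q1 | [_]aab
No transition is defined for (q1, _); M halts in state q1.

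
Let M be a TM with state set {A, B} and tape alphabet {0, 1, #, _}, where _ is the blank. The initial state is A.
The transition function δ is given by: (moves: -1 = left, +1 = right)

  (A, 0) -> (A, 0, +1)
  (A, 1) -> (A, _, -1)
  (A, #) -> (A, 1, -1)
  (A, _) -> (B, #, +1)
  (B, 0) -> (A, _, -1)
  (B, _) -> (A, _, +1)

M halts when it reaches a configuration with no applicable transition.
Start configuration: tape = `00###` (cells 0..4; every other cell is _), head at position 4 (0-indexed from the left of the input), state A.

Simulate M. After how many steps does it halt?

7

A | 00##[#]   read # → write 1, move -1, go to A
A | 00#[#]1   read # → write 1, move -1, go to A
A | 00[#]11   read # → write 1, move -1, go to A
A | 0[0]111   read 0 → write 0, move +1, go to A
A | 00[1]11   read 1 → write _, move -1, go to A
A | 0[0]_11   read 0 → write 0, move +1, go to A
A | 00[_]11   read _ → write #, move +1, go to B
B | 00#[1]1
M halts after 7 transitions.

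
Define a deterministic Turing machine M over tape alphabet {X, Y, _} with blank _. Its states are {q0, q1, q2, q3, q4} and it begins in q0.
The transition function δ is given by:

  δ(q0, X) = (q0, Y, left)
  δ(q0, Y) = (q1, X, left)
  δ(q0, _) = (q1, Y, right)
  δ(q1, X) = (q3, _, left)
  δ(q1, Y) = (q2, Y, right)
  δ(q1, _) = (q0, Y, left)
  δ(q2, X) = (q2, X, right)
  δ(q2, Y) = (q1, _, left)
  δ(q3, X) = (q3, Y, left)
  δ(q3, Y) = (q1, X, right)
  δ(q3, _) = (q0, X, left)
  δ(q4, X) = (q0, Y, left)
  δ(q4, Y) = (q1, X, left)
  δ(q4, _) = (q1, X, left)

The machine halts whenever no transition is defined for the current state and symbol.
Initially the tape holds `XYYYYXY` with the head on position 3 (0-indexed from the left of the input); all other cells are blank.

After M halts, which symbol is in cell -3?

q0 | ___XYY[Y]YXY   read Y → write X, move left, go to q1
q1 | ___XY[Y]XYXY   read Y → write Y, move right, go to q2
q2 | ___XYY[X]YXY   read X → write X, move right, go to q2
q2 | ___XYYX[Y]XY   read Y → write _, move left, go to q1
q1 | ___XYY[X]_XY   read X → write _, move left, go to q3
q3 | ___XY[Y]__XY   read Y → write X, move right, go to q1
q1 | ___XYX[_]_XY   read _ → write Y, move left, go to q0
q0 | ___XY[X]Y_XY   read X → write Y, move left, go to q0
q0 | ___X[Y]YY_XY   read Y → write X, move left, go to q1
q1 | ___[X]XYY_XY   read X → write _, move left, go to q3
q3 | __[_]_XYY_XY   read _ → write X, move left, go to q0
q0 | _[_]X_XYY_XY   read _ → write Y, move right, go to q1
q1 | _Y[X]_XYY_XY   read X → write _, move left, go to q3
q3 | _[Y]__XYY_XY   read Y → write X, move right, go to q1
q1 | _X[_]_XYY_XY   read _ → write Y, move left, go to q0
q0 | _[X]Y_XYY_XY   read X → write Y, move left, go to q0
q0 | [_]YY_XYY_XY   read _ → write Y, move right, go to q1
q1 | Y[Y]Y_XYY_XY   read Y → write Y, move right, go to q2
q2 | YY[Y]_XYY_XY   read Y → write _, move left, go to q1
q1 | Y[Y]__XYY_XY   read Y → write Y, move right, go to q2
q2 | YY[_]_XYY_XY
Cell -3 holds Y when M halts.

Y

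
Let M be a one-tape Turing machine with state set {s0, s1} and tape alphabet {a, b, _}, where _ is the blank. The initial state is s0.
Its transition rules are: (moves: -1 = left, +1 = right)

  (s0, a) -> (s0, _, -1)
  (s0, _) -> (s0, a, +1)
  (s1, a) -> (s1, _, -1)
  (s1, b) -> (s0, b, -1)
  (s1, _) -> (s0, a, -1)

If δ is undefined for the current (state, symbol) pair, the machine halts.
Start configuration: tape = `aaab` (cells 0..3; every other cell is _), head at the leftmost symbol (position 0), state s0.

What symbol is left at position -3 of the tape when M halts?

a

s0 | ___[a]aab   read a → write _, move -1, go to s0
s0 | __[_]_aab   read _ → write a, move +1, go to s0
s0 | __a[_]aab   read _ → write a, move +1, go to s0
s0 | __aa[a]ab   read a → write _, move -1, go to s0
s0 | __a[a]_ab   read a → write _, move -1, go to s0
s0 | __[a]__ab   read a → write _, move -1, go to s0
s0 | _[_]___ab   read _ → write a, move +1, go to s0
s0 | _a[_]__ab   read _ → write a, move +1, go to s0
s0 | _aa[_]_ab   read _ → write a, move +1, go to s0
s0 | _aaa[_]ab   read _ → write a, move +1, go to s0
s0 | _aaaa[a]b   read a → write _, move -1, go to s0
s0 | _aaa[a]_b   read a → write _, move -1, go to s0
s0 | _aa[a]__b   read a → write _, move -1, go to s0
s0 | _a[a]___b   read a → write _, move -1, go to s0
s0 | _[a]____b   read a → write _, move -1, go to s0
s0 | [_]_____b   read _ → write a, move +1, go to s0
s0 | a[_]____b   read _ → write a, move +1, go to s0
s0 | aa[_]___b   read _ → write a, move +1, go to s0
s0 | aaa[_]__b   read _ → write a, move +1, go to s0
s0 | aaaa[_]_b   read _ → write a, move +1, go to s0
s0 | aaaaa[_]b   read _ → write a, move +1, go to s0
s0 | aaaaaa[b]
Cell -3 holds a when M halts.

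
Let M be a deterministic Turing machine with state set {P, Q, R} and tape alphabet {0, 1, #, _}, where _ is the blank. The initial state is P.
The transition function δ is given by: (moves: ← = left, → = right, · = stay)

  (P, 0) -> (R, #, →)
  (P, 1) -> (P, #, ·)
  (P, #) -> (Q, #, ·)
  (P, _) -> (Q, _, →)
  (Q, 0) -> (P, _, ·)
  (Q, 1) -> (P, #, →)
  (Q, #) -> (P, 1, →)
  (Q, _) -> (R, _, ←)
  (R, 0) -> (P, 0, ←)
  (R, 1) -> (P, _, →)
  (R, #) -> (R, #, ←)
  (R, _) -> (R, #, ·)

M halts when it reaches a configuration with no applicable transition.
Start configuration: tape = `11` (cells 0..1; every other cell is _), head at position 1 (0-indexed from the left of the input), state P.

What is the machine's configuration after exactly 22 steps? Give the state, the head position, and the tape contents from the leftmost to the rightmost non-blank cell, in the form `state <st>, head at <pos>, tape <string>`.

state=P head=1 tape=1[1]____   (P,1)→(P,#,·)
state=P head=1 tape=1[#]____   (P,#)→(Q,#,·)
state=Q head=1 tape=1[#]____   (Q,#)→(P,1,→)
state=P head=2 tape=11[_]___   (P,_)→(Q,_,→)
state=Q head=3 tape=11_[_]__   (Q,_)→(R,_,←)
state=R head=2 tape=11[_]___   (R,_)→(R,#,·)
state=R head=2 tape=11[#]___   (R,#)→(R,#,←)
state=R head=1 tape=1[1]#___   (R,1)→(P,_,→)
state=P head=2 tape=1_[#]___   (P,#)→(Q,#,·)
state=Q head=2 tape=1_[#]___   (Q,#)→(P,1,→)
state=P head=3 tape=1_1[_]__   (P,_)→(Q,_,→)
state=Q head=4 tape=1_1_[_]_   (Q,_)→(R,_,←)
state=R head=3 tape=1_1[_]__   (R,_)→(R,#,·)
state=R head=3 tape=1_1[#]__   (R,#)→(R,#,←)
state=R head=2 tape=1_[1]#__   (R,1)→(P,_,→)
state=P head=3 tape=1__[#]__   (P,#)→(Q,#,·)
state=Q head=3 tape=1__[#]__   (Q,#)→(P,1,→)
state=P head=4 tape=1__1[_]_   (P,_)→(Q,_,→)
state=Q head=5 tape=1__1_[_]   (Q,_)→(R,_,←)
state=R head=4 tape=1__1[_]_   (R,_)→(R,#,·)
state=R head=4 tape=1__1[#]_   (R,#)→(R,#,←)
state=R head=3 tape=1__[1]#_   (R,1)→(P,_,→)
state=P head=4 tape=1___[#]_
After 22 steps: state P, head at 4, tape 1___#.

state P, head at 4, tape 1___#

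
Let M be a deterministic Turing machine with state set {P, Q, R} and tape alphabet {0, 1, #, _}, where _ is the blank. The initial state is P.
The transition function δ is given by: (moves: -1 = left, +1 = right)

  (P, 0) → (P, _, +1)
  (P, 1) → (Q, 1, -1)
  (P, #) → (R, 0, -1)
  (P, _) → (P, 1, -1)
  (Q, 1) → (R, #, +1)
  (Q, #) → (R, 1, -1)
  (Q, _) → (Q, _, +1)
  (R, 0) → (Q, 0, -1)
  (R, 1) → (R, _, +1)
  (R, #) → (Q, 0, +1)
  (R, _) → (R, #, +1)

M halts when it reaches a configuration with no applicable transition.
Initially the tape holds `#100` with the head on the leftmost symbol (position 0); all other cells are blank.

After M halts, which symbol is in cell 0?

P | __[#]100   read # → write 0, move -1, go to R
R | _[_]0100   read _ → write #, move +1, go to R
R | _#[0]100   read 0 → write 0, move -1, go to Q
Q | _[#]0100   read # → write 1, move -1, go to R
R | [_]10100   read _ → write #, move +1, go to R
R | #[1]0100   read 1 → write _, move +1, go to R
R | #_[0]100   read 0 → write 0, move -1, go to Q
Q | #[_]0100   read _ → write _, move +1, go to Q
Q | #_[0]100
Cell 0 holds 0 when M halts.

0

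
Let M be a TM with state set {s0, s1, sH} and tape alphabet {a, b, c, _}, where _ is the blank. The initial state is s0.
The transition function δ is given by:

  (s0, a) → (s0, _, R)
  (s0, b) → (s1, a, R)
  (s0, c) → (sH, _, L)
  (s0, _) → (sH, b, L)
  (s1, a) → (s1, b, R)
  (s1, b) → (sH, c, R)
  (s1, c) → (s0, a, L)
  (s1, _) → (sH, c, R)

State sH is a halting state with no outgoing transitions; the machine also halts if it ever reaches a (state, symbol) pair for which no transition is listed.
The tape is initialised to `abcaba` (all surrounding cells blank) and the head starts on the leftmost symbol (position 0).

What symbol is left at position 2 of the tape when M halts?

state=s0 head=0 tape=[a]bcaba__   (s0,a)→(s0,_,R)
state=s0 head=1 tape=_[b]caba__   (s0,b)→(s1,a,R)
state=s1 head=2 tape=_a[c]aba__   (s1,c)→(s0,a,L)
state=s0 head=1 tape=_[a]aaba__   (s0,a)→(s0,_,R)
state=s0 head=2 tape=__[a]aba__   (s0,a)→(s0,_,R)
state=s0 head=3 tape=___[a]ba__   (s0,a)→(s0,_,R)
state=s0 head=4 tape=____[b]a__   (s0,b)→(s1,a,R)
state=s1 head=5 tape=____a[a]__   (s1,a)→(s1,b,R)
state=s1 head=6 tape=____ab[_]_   (s1,_)→(sH,c,R)
state=sH head=7 tape=____abc[_]
Cell 2 holds _ when M halts.

_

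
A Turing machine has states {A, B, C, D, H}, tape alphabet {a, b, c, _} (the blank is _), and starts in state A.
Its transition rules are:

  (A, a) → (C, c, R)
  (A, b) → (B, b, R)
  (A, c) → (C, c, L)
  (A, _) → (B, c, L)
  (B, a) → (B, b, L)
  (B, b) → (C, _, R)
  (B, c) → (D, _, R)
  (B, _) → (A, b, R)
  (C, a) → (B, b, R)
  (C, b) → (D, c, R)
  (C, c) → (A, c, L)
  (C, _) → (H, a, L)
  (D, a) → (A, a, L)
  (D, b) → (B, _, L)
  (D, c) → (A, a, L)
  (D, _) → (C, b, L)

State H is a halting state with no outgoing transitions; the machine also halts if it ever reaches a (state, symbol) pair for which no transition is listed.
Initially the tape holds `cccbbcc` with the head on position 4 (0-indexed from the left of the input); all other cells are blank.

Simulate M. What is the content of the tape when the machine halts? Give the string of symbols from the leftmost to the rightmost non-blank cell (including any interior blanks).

acaaaacca

state=A head=4 tape=___cccb[b]cc   (A,b)→(B,b,R)
state=B head=5 tape=___cccbb[c]c   (B,c)→(D,_,R)
state=D head=6 tape=___cccbb_[c]   (D,c)→(A,a,L)
state=A head=5 tape=___cccbb[_]a   (A,_)→(B,c,L)
state=B head=4 tape=___cccb[b]ca   (B,b)→(C,_,R)
state=C head=5 tape=___cccb_[c]a   (C,c)→(A,c,L)
state=A head=4 tape=___cccb[_]ca   (A,_)→(B,c,L)
state=B head=3 tape=___ccc[b]cca   (B,b)→(C,_,R)
state=C head=4 tape=___ccc_[c]ca   (C,c)→(A,c,L)
state=A head=3 tape=___ccc[_]cca   (A,_)→(B,c,L)
state=B head=2 tape=___cc[c]ccca   (B,c)→(D,_,R)
state=D head=3 tape=___cc_[c]cca   (D,c)→(A,a,L)
state=A head=2 tape=___cc[_]acca   (A,_)→(B,c,L)
state=B head=1 tape=___c[c]cacca   (B,c)→(D,_,R)
state=D head=2 tape=___c_[c]acca   (D,c)→(A,a,L)
state=A head=1 tape=___c[_]aacca   (A,_)→(B,c,L)
state=B head=0 tape=___[c]caacca   (B,c)→(D,_,R)
state=D head=1 tape=____[c]aacca   (D,c)→(A,a,L)
state=A head=0 tape=___[_]aaacca   (A,_)→(B,c,L)
state=B head=-1 tape=__[_]caaacca   (B,_)→(A,b,R)
state=A head=0 tape=__b[c]aaacca   (A,c)→(C,c,L)
state=C head=-1 tape=__[b]caaacca   (C,b)→(D,c,R)
state=D head=0 tape=__c[c]aaacca   (D,c)→(A,a,L)
state=A head=-1 tape=__[c]aaaacca   (A,c)→(C,c,L)
state=C head=-2 tape=_[_]caaaacca   (C,_)→(H,a,L)
state=H head=-3 tape=[_]acaaaacca
The non-blank tape span at halt is acaaaacca.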